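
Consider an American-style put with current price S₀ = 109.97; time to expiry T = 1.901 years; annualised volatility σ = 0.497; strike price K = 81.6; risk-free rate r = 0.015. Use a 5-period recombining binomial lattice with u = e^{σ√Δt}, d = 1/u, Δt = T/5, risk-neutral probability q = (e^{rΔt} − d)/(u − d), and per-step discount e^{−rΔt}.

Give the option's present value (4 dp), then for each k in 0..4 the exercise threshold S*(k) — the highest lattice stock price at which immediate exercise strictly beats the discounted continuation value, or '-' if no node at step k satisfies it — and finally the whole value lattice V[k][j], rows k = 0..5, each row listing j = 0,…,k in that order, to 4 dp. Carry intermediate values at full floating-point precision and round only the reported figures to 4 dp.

Δt=0.38020  u=1.35860  d=0.73605  q=0.43317  discount=0.99431
step 5 (expiry): payoffs max(K−S,0) = 57.8413 37.7466 0.6562 0.0000 0.0000 0.0000
step 4: (k=4,j=0): S=32.2784, (K−S)⁺=49.3216, hold=48.8575 ⇒ V=49.3216 exercise | (k=4,j=1): S=59.5790, (K−S)⁺=22.0210, hold=21.5569 ⇒ V=22.0210 exercise | (k=4,j=2): S=109.9700, (K−S)⁺=0.0000, hold=0.3698 ⇒ V=0.3698 continue | (k=4,j=3): S=202.9808, (K−S)⁺=0.0000, hold=0.0000 ⇒ V=0.0000 continue | (k=4,j=4): S=374.6587, (K−S)⁺=0.0000, hold=0.0000 ⇒ V=0.0000 continue  boundary S*=59.5790
step 3: (k=3,j=0): S=43.8534, (K−S)⁺=37.7466, hold=37.2826 ⇒ V=37.7466 exercise | (k=3,j=1): S=80.9438, (K−S)⁺=0.6562, hold=12.5705 ⇒ V=12.5705 continue | (k=3,j=2): S=149.4048, (K−S)⁺=0.0000, hold=0.2084 ⇒ V=0.2084 continue | (k=3,j=3): S=275.7690, (K−S)⁺=0.0000, hold=0.0000 ⇒ V=0.0000 continue  boundary S*=43.8534
step 2: (k=2,j=0): S=59.5790, (K−S)⁺=22.0210, hold=26.6885 ⇒ V=26.6885 continue | (k=2,j=1): S=109.9700, (K−S)⁺=0.0000, hold=7.1746 ⇒ V=7.1746 continue | (k=2,j=2): S=202.9808, (K−S)⁺=0.0000, hold=0.1175 ⇒ V=0.1175 continue  boundary S*=-
step 1: (k=1,j=0): S=80.9438, (K−S)⁺=0.6562, hold=18.1320 ⇒ V=18.1320 continue | (k=1,j=1): S=149.4048, (K−S)⁺=0.0000, hold=4.0943 ⇒ V=4.0943 continue  boundary S*=-
step 0: (k=0,j=0): S=109.9700, (K−S)⁺=0.0000, hold=11.9828 ⇒ V=11.9828 continue  boundary S*=-

price = 11.9828
boundary = - - - 43.8534 59.5790
tree:
11.9828
18.1320 4.0943
26.6885 7.1746 0.1175
37.7466 12.5705 0.2084 0.0000
49.3216 22.0210 0.3698 0.0000 0.0000
57.8413 37.7466 0.6562 0.0000 0.0000 0.0000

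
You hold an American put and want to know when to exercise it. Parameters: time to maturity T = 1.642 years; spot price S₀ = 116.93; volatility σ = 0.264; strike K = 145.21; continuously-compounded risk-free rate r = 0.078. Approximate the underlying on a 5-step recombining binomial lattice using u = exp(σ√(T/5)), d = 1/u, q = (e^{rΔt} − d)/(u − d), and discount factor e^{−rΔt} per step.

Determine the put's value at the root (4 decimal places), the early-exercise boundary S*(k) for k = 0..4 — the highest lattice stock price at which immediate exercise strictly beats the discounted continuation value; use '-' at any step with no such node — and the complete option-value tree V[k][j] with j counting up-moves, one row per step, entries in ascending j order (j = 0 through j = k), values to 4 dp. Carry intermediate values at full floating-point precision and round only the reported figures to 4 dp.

params: Δt=0.32840 u=1.16333 d=0.85960 q=0.54767 e^(-rΔt)=0.97471
t_5 payoffs: 90.3308 70.9398 44.6970 9.1816 0.0000 0.0000
t_4: node(4,0) S=63.8427 payoff=81.3673 vs cont=77.6950 → 81.3673 [stop]  node(4,1) S=86.4010 payoff=58.8090 vs cont=55.1367 → 58.8090 [stop]  node(4,2) S=116.9300 payoff=28.2800 vs cont=24.6077 → 28.2800 [stop]  node(4,3) S=158.2462 payoff=0.0000 vs cont=4.0480 → 4.0480 [wait]  node(4,4) S=214.1612 payoff=0.0000 vs cont=0.0000 → 0.0000 [wait]  ⇒ S*(4)=116.9300
t_3: node(3,0) S=74.2702 payoff=70.9398 vs cont=67.2674 → 70.9398 [stop]  node(3,1) S=100.5130 payoff=44.6970 vs cont=41.0246 → 44.6970 [stop]  node(3,2) S=136.0284 payoff=9.1816 vs cont=14.6292 → 14.6292 [wait]  node(3,3) S=184.0929 payoff=0.0000 vs cont=1.7847 → 1.7847 [wait]  ⇒ S*(3)=100.5130
t_2: node(2,0) S=86.4010 payoff=58.8090 vs cont=55.1367 → 58.8090 [stop]  node(2,1) S=116.9300 payoff=28.2800 vs cont=27.5157 → 28.2800 [stop]  node(2,2) S=158.2462 payoff=0.0000 vs cont=7.4026 → 7.4026 [wait]  ⇒ S*(2)=116.9300
t_1: node(1,0) S=100.5130 payoff=44.6970 vs cont=41.0246 → 44.6970 [stop]  node(1,1) S=136.0284 payoff=9.1816 vs cont=16.4199 → 16.4199 [wait]  ⇒ S*(1)=100.5130
t_0: node(0,0) S=116.9300 payoff=28.2800 vs cont=28.4717 → 28.4717 [wait]  ⇒ S*(0)=-

price = 28.4717
boundary = - 100.5130 116.9300 100.5130 116.9300
tree:
28.4717
44.6970 16.4199
58.8090 28.2800 7.4026
70.9398 44.6970 14.6292 1.7847
81.3673 58.8090 28.2800 4.0480 0.0000
90.3308 70.9398 44.6970 9.1816 0.0000 0.0000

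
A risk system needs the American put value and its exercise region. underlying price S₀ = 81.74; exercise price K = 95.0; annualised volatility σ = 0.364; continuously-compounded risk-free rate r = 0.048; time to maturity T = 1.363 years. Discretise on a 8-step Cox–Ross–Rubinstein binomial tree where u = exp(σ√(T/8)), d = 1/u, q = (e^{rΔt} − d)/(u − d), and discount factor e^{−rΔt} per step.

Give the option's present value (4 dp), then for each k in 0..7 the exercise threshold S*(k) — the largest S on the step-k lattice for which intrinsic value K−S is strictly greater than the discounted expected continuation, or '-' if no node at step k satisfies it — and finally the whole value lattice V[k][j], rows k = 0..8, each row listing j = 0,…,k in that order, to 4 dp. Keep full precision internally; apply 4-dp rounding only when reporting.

price = 19.7939
boundary = - - 60.5246 52.0812 60.5246 52.0812 60.5246 70.3369
tree:
19.7939
26.5405 13.0964
34.4754 18.7179 7.4589
42.9188 25.8869 11.5622 3.3086
50.1843 34.4754 17.3723 5.7023 0.8700
56.4363 42.9188 25.0950 9.6171 1.7190 0.0000
61.8161 50.1843 34.4754 15.7421 3.3965 0.0000 0.0000
66.4454 56.4363 42.9188 24.6631 6.7110 0.0000 0.0000 0.0000
70.4289 61.8161 50.1843 34.4754 13.2600 0.0000 0.0000 0.0000 0.0000

Δt=0.17037  u=1.16212  d=0.86050  q=0.48973  discount=0.99186
step 8 (expiry): payoffs max(K−S,0) = 70.4289 61.8161 50.1843 34.4754 13.2600 0.0000 0.0000 0.0000 0.0000
step 7: (k=7,j=0): S=28.5546, (K−S)⁺=66.4454, hold=65.6717 ⇒ V=66.4454 exercise | (k=7,j=1): S=38.5637, (K−S)⁺=56.4363, hold=55.6626 ⇒ V=56.4363 exercise | (k=7,j=2): S=52.0812, (K−S)⁺=42.9188, hold=42.1451 ⇒ V=42.9188 exercise | (k=7,j=3): S=70.3369, (K−S)⁺=24.6631, hold=23.8893 ⇒ V=24.6631 exercise | (k=7,j=4): S=94.9917, (K−S)⁺=0.0083, hold=6.7110 ⇒ V=6.7110 continue | (k=7,j=5): S=128.2887, (K−S)⁺=0.0000, hold=0.0000 ⇒ V=0.0000 continue | (k=7,j=6): S=173.2570, (K−S)⁺=0.0000, hold=0.0000 ⇒ V=0.0000 continue | (k=7,j=7): S=233.9878, (K−S)⁺=0.0000, hold=0.0000 ⇒ V=0.0000 continue  boundary S*=70.3369
step 6: (k=6,j=0): S=33.1839, (K−S)⁺=61.8161, hold=61.0424 ⇒ V=61.8161 exercise | (k=6,j=1): S=44.8157, (K−S)⁺=50.1843, hold=49.4106 ⇒ V=50.1843 exercise | (k=6,j=2): S=60.5246, (K−S)⁺=34.4754, hold=33.7016 ⇒ V=34.4754 exercise | (k=6,j=3): S=81.7400, (K−S)⁺=13.2600, hold=15.7421 ⇒ V=15.7421 continue | (k=6,j=4): S=110.3919, (K−S)⁺=0.0000, hold=3.3965 ⇒ V=3.3965 continue | (k=6,j=5): S=149.0869, (K−S)⁺=0.0000, hold=0.0000 ⇒ V=0.0000 continue | (k=6,j=6): S=201.3455, (K−S)⁺=0.0000, hold=0.0000 ⇒ V=0.0000 continue  boundary S*=60.5246
step 5: (k=5,j=0): S=38.5637, (K−S)⁺=56.4363, hold=55.6626 ⇒ V=56.4363 exercise | (k=5,j=1): S=52.0812, (K−S)⁺=42.9188, hold=42.1451 ⇒ V=42.9188 exercise | (k=5,j=2): S=70.3369, (K−S)⁺=24.6631, hold=25.0950 ⇒ V=25.0950 continue | (k=5,j=3): S=94.9917, (K−S)⁺=0.0083, hold=9.6171 ⇒ V=9.6171 continue | (k=5,j=4): S=128.2887, (K−S)⁺=0.0000, hold=1.7190 ⇒ V=1.7190 continue | (k=5,j=5): S=173.2570, (K−S)⁺=0.0000, hold=0.0000 ⇒ V=0.0000 continue  boundary S*=52.0812
step 4: (k=4,j=0): S=44.8157, (K−S)⁺=50.1843, hold=49.4106 ⇒ V=50.1843 exercise | (k=4,j=1): S=60.5246, (K−S)⁺=34.4754, hold=33.9114 ⇒ V=34.4754 exercise | (k=4,j=2): S=81.7400, (K−S)⁺=13.2600, hold=17.3723 ⇒ V=17.3723 continue | (k=4,j=3): S=110.3919, (K−S)⁺=0.0000, hold=5.7023 ⇒ V=5.7023 continue | (k=4,j=4): S=149.0869, (K−S)⁺=0.0000, hold=0.8700 ⇒ V=0.8700 continue  boundary S*=60.5246
step 3: (k=3,j=0): S=52.0812, (K−S)⁺=42.9188, hold=42.1451 ⇒ V=42.9188 exercise | (k=3,j=1): S=70.3369, (K−S)⁺=24.6631, hold=25.8869 ⇒ V=25.8869 continue | (k=3,j=2): S=94.9917, (K−S)⁺=0.0083, hold=11.5622 ⇒ V=11.5622 continue | (k=3,j=3): S=128.2887, (K−S)⁺=0.0000, hold=3.3086 ⇒ V=3.3086 continue  boundary S*=52.0812
step 2: (k=2,j=0): S=60.5246, (K−S)⁺=34.4754, hold=34.2961 ⇒ V=34.4754 exercise | (k=2,j=1): S=81.7400, (K−S)⁺=13.2600, hold=18.7179 ⇒ V=18.7179 continue | (k=2,j=2): S=110.3919, (K−S)⁺=0.0000, hold=7.4589 ⇒ V=7.4589 continue  boundary S*=60.5246
step 1: (k=1,j=0): S=70.3369, (K−S)⁺=24.6631, hold=26.5405 ⇒ V=26.5405 continue | (k=1,j=1): S=94.9917, (K−S)⁺=0.0083, hold=13.0964 ⇒ V=13.0964 continue  boundary S*=-
step 0: (k=0,j=0): S=81.7400, (K−S)⁺=13.2600, hold=19.7939 ⇒ V=19.7939 continue  boundary S*=-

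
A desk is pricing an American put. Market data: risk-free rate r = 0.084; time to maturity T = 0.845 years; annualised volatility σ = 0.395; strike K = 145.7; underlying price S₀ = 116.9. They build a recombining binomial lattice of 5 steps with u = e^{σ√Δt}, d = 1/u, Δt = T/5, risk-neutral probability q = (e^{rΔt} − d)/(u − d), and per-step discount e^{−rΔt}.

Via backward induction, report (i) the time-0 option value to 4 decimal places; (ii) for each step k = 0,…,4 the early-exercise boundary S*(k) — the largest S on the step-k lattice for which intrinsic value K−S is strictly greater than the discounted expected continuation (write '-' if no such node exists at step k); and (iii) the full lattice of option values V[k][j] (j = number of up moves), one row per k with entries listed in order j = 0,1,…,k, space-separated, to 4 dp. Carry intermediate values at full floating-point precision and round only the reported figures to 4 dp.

price = 32.3149
boundary = - 99.3785 84.4832 99.3785 116.9000
tree:
32.3149
46.3215 19.4113
61.2168 30.6681 8.8546
73.8795 46.3215 16.0926 1.9636
84.6443 61.2168 28.8000 4.0101 0.0000
93.7956 73.8795 46.3215 8.1893 0.0000 0.0000

params: Δt=0.16900 u=1.17631 d=0.85012 q=0.50332 e^(-rΔt)=0.98590
t_5 payoffs: 93.7956 73.8795 46.3215 8.1893 0.0000 0.0000
t_4: node(4,0) S=61.0557 payoff=84.6443 vs cont=82.5905 → 84.6443 [stop]  node(4,1) S=84.4832 payoff=61.2168 vs cont=59.1630 → 61.2168 [stop]  node(4,2) S=116.9000 payoff=28.8000 vs cont=26.7463 → 28.8000 [stop]  node(4,3) S=161.7553 payoff=0.0000 vs cont=4.0101 → 4.0101 [wait]  node(4,4) S=223.8219 payoff=0.0000 vs cont=0.0000 → 0.0000 [wait]  ⇒ S*(4)=116.9000
t_3: node(3,0) S=71.8205 payoff=73.8795 vs cont=71.8258 → 73.8795 [stop]  node(3,1) S=99.3785 payoff=46.3215 vs cont=44.2677 → 46.3215 [stop]  node(3,2) S=137.5107 payoff=8.1893 vs cont=16.0926 → 16.0926 [wait]  node(3,3) S=190.2745 payoff=0.0000 vs cont=1.9636 → 1.9636 [wait]  ⇒ S*(3)=99.3785
t_2: node(2,0) S=84.4832 payoff=61.2168 vs cont=59.1630 → 61.2168 [stop]  node(2,1) S=116.9000 payoff=28.8000 vs cont=30.6681 → 30.6681 [wait]  node(2,2) S=161.7553 payoff=0.0000 vs cont=8.8546 → 8.8546 [wait]  ⇒ S*(2)=84.4832
t_1: node(1,0) S=99.3785 payoff=46.3215 vs cont=45.1947 → 46.3215 [stop]  node(1,1) S=137.5107 payoff=8.1893 vs cont=19.4113 → 19.4113 [wait]  ⇒ S*(1)=99.3785
t_0: node(0,0) S=116.9000 payoff=28.8000 vs cont=32.3149 → 32.3149 [wait]  ⇒ S*(0)=-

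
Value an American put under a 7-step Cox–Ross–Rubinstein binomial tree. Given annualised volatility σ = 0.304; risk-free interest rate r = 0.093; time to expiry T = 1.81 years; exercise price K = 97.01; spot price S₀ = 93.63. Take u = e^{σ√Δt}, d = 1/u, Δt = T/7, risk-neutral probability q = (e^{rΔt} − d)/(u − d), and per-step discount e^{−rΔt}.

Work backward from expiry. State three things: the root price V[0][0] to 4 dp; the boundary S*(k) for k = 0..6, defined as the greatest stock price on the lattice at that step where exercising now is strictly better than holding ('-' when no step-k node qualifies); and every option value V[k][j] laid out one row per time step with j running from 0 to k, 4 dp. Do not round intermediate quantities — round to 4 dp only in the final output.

Δt=0.25857, u=1.16717, d=0.85677, q=0.53984, disc=e^(-rΔt)=0.97624
k=7 terminal: V=max(K-S,0) → 65.2799 53.7844 38.1242 16.7905 0.0000 0.0000 0.0000 0.0000
k=6: j=0 S=37.0344 intr=59.9756 cont=57.6706 V=59.9756[EX]; j=1 S=50.4517 intr=46.5583 cont=44.2533 V=46.5583[EX]; j=2 S=68.7298 intr=28.2802 cont=25.9752 V=28.2802[EX]; j=3 S=93.6300 intr=3.3800 cont=7.5427 V=7.5427[hold]; j=4 S=127.5513 intr=0.0000 cont=0.0000 V=0.0000[hold]; j=5 S=173.7619 intr=0.0000 cont=0.0000 V=0.0000[hold]; j=6 S=236.7142 intr=0.0000 cont=0.0000 V=0.0000[hold]  S*(6)=68.7298
k=5: j=0 S=43.2256 intr=53.7844 cont=51.4794 V=53.7844[EX]; j=1 S=58.8858 intr=38.1242 cont=35.8192 V=38.1242[EX]; j=2 S=80.2195 intr=16.7905 cont=16.6793 V=16.7905[EX]; j=3 S=109.2823 intr=0.0000 cont=3.3884 V=3.3884[hold]; j=4 S=148.8743 intr=0.0000 cont=0.0000 V=0.0000[hold]; j=5 S=202.8100 intr=0.0000 cont=0.0000 V=0.0000[hold]  S*(5)=80.2195
k=4: j=0 S=50.4517 intr=46.5583 cont=44.2533 V=46.5583[EX]; j=1 S=68.7298 intr=28.2802 cont=25.9752 V=28.2802[EX]; j=2 S=93.6300 intr=3.3800 cont=9.3284 V=9.3284[hold]; j=3 S=127.5513 intr=0.0000 cont=1.5221 V=1.5221[hold]; j=4 S=173.7619 intr=0.0000 cont=0.0000 V=0.0000[hold]  S*(4)=68.7298
k=3: j=0 S=58.8858 intr=38.1242 cont=35.8192 V=38.1242[EX]; j=1 S=80.2195 intr=16.7905 cont=17.6204 V=17.6204[hold]; j=2 S=109.2823 intr=0.0000 cont=4.9928 V=4.9928[hold]; j=3 S=148.8743 intr=0.0000 cont=0.6838 V=0.6838[hold]  S*(3)=58.8858
k=2: j=0 S=68.7298 intr=28.2802 cont=26.4126 V=28.2802[EX]; j=1 S=93.6300 intr=3.3800 cont=10.5468 V=10.5468[hold]; j=2 S=127.5513 intr=0.0000 cont=2.6032 V=2.6032[hold]  S*(2)=68.7298
k=1: j=0 S=80.2195 intr=16.7905 cont=18.2625 V=18.2625[hold]; j=1 S=109.2823 intr=0.0000 cont=6.1098 V=6.1098[hold]  S*(1)=-
k=0: j=0 S=93.6300 intr=3.3800 cont=11.4239 V=11.4239[hold]  S*(0)=-

price = 11.4239
boundary = - - 68.7298 58.8858 68.7298 80.2195 68.7298
tree:
11.4239
18.2625 6.1098
28.2802 10.5468 2.6032
38.1242 17.6204 4.9928 0.6838
46.5583 28.2802 9.3284 1.5221 0.0000
53.7844 38.1242 16.7905 3.3884 0.0000 0.0000
59.9756 46.5583 28.2802 7.5427 0.0000 0.0000 0.0000
65.2799 53.7844 38.1242 16.7905 0.0000 0.0000 0.0000 0.0000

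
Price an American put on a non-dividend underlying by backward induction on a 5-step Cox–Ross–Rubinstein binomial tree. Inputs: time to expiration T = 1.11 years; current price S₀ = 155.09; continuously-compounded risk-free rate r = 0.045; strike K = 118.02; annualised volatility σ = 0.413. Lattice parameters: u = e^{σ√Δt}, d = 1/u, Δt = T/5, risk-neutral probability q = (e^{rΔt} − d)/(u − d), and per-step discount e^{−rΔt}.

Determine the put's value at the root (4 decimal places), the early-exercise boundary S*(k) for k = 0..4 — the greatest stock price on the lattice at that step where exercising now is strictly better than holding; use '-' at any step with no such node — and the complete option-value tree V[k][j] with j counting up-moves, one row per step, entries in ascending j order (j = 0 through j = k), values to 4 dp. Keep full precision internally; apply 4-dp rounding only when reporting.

params: Δt=0.22200 u=1.21482 d=0.82317 q=0.47714 e^(-rΔt)=0.99006
t_5 payoffs: 59.4020 31.5128 0.0000 0.0000 0.0000 0.0000
t_4: node(4,0) S=71.2101 payoff=46.8099 vs cont=45.6367 → 46.8099 [stop]  node(4,1) S=105.0903 payoff=12.9297 vs cont=16.3130 → 16.3130 [wait]  node(4,2) S=155.0900 payoff=0.0000 vs cont=0.0000 → 0.0000 [wait]  node(4,3) S=228.8784 payoff=0.0000 vs cont=0.0000 → 0.0000 [wait]  node(4,4) S=337.7738 payoff=0.0000 vs cont=0.0000 → 0.0000 [wait]  ⇒ S*(4)=71.2101
t_3: node(3,0) S=86.5072 payoff=31.5128 vs cont=31.9379 → 31.9379 [wait]  node(3,1) S=127.6654 payoff=0.0000 vs cont=8.4446 → 8.4446 [wait]  node(3,2) S=188.4058 payoff=0.0000 vs cont=0.0000 → 0.0000 [wait]  node(3,3) S=278.0452 payoff=0.0000 vs cont=0.0000 → 0.0000 [wait]  ⇒ S*(3)=-
t_2: node(2,0) S=105.0903 payoff=12.9297 vs cont=20.5223 → 20.5223 [wait]  node(2,1) S=155.0900 payoff=0.0000 vs cont=4.3715 → 4.3715 [wait]  node(2,2) S=228.8784 payoff=0.0000 vs cont=0.0000 → 0.0000 [wait]  ⇒ S*(2)=-
t_1: node(1,0) S=127.6654 payoff=0.0000 vs cont=12.6887 → 12.6887 [wait]  node(1,1) S=188.4058 payoff=0.0000 vs cont=2.2629 → 2.2629 [wait]  ⇒ S*(1)=-
t_0: node(0,0) S=155.0900 payoff=0.0000 vs cont=7.6375 → 7.6375 [wait]  ⇒ S*(0)=-

price = 7.6375
boundary = - - - - 71.2101
tree:
7.6375
12.6887 2.2629
20.5223 4.3715 0.0000
31.9379 8.4446 0.0000 0.0000
46.8099 16.3130 0.0000 0.0000 0.0000
59.4020 31.5128 0.0000 0.0000 0.0000 0.0000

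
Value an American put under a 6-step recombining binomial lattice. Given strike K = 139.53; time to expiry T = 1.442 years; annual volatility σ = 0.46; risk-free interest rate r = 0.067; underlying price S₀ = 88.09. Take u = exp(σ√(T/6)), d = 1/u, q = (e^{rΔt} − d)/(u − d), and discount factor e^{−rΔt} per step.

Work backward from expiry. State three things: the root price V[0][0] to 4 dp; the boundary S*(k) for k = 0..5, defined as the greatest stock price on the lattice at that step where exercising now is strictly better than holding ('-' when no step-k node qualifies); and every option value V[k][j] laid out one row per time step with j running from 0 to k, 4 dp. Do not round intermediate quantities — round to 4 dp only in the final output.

Δt=0.24033  u=1.25296  d=0.79811  q=0.47955  discount=0.98403
step 6 (expiry): payoffs max(K−S,0) = 116.7632 103.7882 83.4185 51.4400 1.2365 0.0000 0.0000
step 5: (k=5,j=0): S=28.5259, (K−S)⁺=111.0041, hold=108.7754 ⇒ V=111.0041 exercise | (k=5,j=1): S=44.7831, (K−S)⁺=94.7469, hold=92.5181 ⇒ V=94.7469 exercise | (k=5,j=2): S=70.3055, (K−S)⁺=69.2245, hold=66.9958 ⇒ V=69.2245 exercise | (k=5,j=3): S=110.3733, (K−S)⁺=29.1567, hold=26.9279 ⇒ V=29.1567 exercise | (k=5,j=4): S=173.2763, (K−S)⁺=0.0000, hold=0.6333 ⇒ V=0.6333 continue | (k=5,j=5): S=272.0284, (K−S)⁺=0.0000, hold=0.0000 ⇒ V=0.0000 continue  boundary S*=110.3733
step 4: (k=4,j=0): S=35.7418, (K−S)⁺=103.7882, hold=101.5594 ⇒ V=103.7882 exercise | (k=4,j=1): S=56.1115, (K−S)⁺=83.4185, hold=81.1898 ⇒ V=83.4185 exercise | (k=4,j=2): S=88.0900, (K−S)⁺=51.4400, hold=49.2112 ⇒ V=51.4400 exercise | (k=4,j=3): S=138.2935, (K−S)⁺=1.2365, hold=15.2311 ⇒ V=15.2311 continue | (k=4,j=4): S=217.1085, (K−S)⁺=0.0000, hold=0.3243 ⇒ V=0.3243 continue  boundary S*=88.0900
step 3: (k=3,j=0): S=44.7831, (K−S)⁺=94.7469, hold=92.5181 ⇒ V=94.7469 exercise | (k=3,j=1): S=70.3055, (K−S)⁺=69.2245, hold=66.9958 ⇒ V=69.2245 exercise | (k=3,j=2): S=110.3733, (K−S)⁺=29.1567, hold=33.5318 ⇒ V=33.5318 continue | (k=3,j=3): S=173.2763, (K−S)⁺=0.0000, hold=7.9535 ⇒ V=7.9535 continue  boundary S*=70.3055
step 2: (k=2,j=0): S=56.1115, (K−S)⁺=83.4185, hold=81.1898 ⇒ V=83.4185 exercise | (k=2,j=1): S=88.0900, (K−S)⁺=51.4400, hold=51.2758 ⇒ V=51.4400 exercise | (k=2,j=2): S=138.2935, (K−S)⁺=1.2365, hold=20.9261 ⇒ V=20.9261 continue  boundary S*=88.0900
step 1: (k=1,j=0): S=70.3055, (K−S)⁺=69.2245, hold=66.9958 ⇒ V=69.2245 exercise | (k=1,j=1): S=110.3733, (K−S)⁺=29.1567, hold=36.2192 ⇒ V=36.2192 continue  boundary S*=70.3055
step 0: (k=0,j=0): S=88.0900, (K−S)⁺=51.4400, hold=52.5439 ⇒ V=52.5439 continue  boundary S*=-

price = 52.5439
boundary = - 70.3055 88.0900 70.3055 88.0900 110.3733
tree:
52.5439
69.2245 36.2192
83.4185 51.4400 20.9261
94.7469 69.2245 33.5318 7.9535
103.7882 83.4185 51.4400 15.2311 0.3243
111.0041 94.7469 69.2245 29.1567 0.6333 0.0000
116.7632 103.7882 83.4185 51.4400 1.2365 0.0000 0.0000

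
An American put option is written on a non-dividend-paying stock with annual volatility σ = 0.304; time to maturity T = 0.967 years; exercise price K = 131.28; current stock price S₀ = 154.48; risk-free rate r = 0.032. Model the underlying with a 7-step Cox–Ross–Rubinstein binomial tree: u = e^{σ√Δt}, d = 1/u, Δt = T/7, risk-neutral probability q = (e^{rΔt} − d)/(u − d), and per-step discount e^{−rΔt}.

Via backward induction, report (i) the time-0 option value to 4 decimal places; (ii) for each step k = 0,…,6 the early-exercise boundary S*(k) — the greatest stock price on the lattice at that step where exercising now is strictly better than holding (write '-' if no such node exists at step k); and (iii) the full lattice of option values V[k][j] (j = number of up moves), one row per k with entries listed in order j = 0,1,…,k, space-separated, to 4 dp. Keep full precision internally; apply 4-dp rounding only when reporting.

price = 6.6840
boundary = - - - - 98.3082 87.8049 98.3082
tree:
6.6840
10.4689 2.8261
15.9411 4.8982 0.7065
23.4371 8.3248 1.3951 0.0000
32.9718 13.7778 2.7548 0.0000 0.0000
43.4751 21.9521 5.4399 0.0000 0.0000 0.0000
52.8562 32.9718 10.7421 0.0000 0.0000 0.0000 0.0000
61.2349 43.4751 21.2122 0.0000 0.0000 0.0000 0.0000 0.0000

params: Δt=0.13814 u=1.11962 d=0.89316 q=0.49135 e^(-rΔt)=0.99559
t_7 payoffs: 61.2349 43.4751 21.2122 0.0000 0.0000 0.0000 0.0000 0.0000
t_6: node(6,0) S=78.4238 payoff=52.8562 vs cont=52.2771 → 52.8562 [stop]  node(6,1) S=98.3082 payoff=32.9718 vs cont=32.3928 → 32.9718 [stop]  node(6,2) S=123.2341 payoff=8.0459 vs cont=10.7421 → 10.7421 [wait]  node(6,3) S=154.4800 payoff=0.0000 vs cont=0.0000 → 0.0000 [wait]  node(6,4) S=193.6483 payoff=0.0000 vs cont=0.0000 → 0.0000 [wait]  node(6,5) S=242.7476 payoff=0.0000 vs cont=0.0000 → 0.0000 [wait]  node(6,6) S=304.2961 payoff=0.0000 vs cont=0.0000 → 0.0000 [wait]  ⇒ S*(6)=98.3082
t_5: node(5,0) S=87.8049 payoff=43.4751 vs cont=42.8960 → 43.4751 [stop]  node(5,1) S=110.0678 payoff=21.2122 vs cont=21.9521 → 21.9521 [wait]  node(5,2) S=137.9754 payoff=0.0000 vs cont=5.4399 → 5.4399 [wait]  node(5,3) S=172.9589 payoff=0.0000 vs cont=0.0000 → 0.0000 [wait]  node(5,4) S=216.8125 payoff=0.0000 vs cont=0.0000 → 0.0000 [wait]  node(5,5) S=271.7851 payoff=0.0000 vs cont=0.0000 → 0.0000 [wait]  ⇒ S*(5)=87.8049
t_4: node(4,0) S=98.3082 payoff=32.9718 vs cont=32.7547 → 32.9718 [stop]  node(4,1) S=123.2341 payoff=8.0459 vs cont=13.7778 → 13.7778 [wait]  node(4,2) S=154.4800 payoff=0.0000 vs cont=2.7548 → 2.7548 [wait]  node(4,3) S=193.6483 payoff=0.0000 vs cont=0.0000 → 0.0000 [wait]  node(4,4) S=242.7476 payoff=0.0000 vs cont=0.0000 → 0.0000 [wait]  ⇒ S*(4)=98.3082
t_3: node(3,0) S=110.0678 payoff=21.2122 vs cont=23.4371 → 23.4371 [wait]  node(3,1) S=137.9754 payoff=0.0000 vs cont=8.3248 → 8.3248 [wait]  node(3,2) S=172.9589 payoff=0.0000 vs cont=1.3951 → 1.3951 [wait]  node(3,3) S=216.8125 payoff=0.0000 vs cont=0.0000 → 0.0000 [wait]  ⇒ S*(3)=-
t_2: node(2,0) S=123.2341 payoff=8.0459 vs cont=15.9411 → 15.9411 [wait]  node(2,1) S=154.4800 payoff=0.0000 vs cont=4.8982 → 4.8982 [wait]  node(2,2) S=193.6483 payoff=0.0000 vs cont=0.7065 → 0.7065 [wait]  ⇒ S*(2)=-
t_1: node(1,0) S=137.9754 payoff=0.0000 vs cont=10.4689 → 10.4689 [wait]  node(1,1) S=172.9589 payoff=0.0000 vs cont=2.8261 → 2.8261 [wait]  ⇒ S*(1)=-
t_0: node(0,0) S=154.4800 payoff=0.0000 vs cont=6.6840 → 6.6840 [wait]  ⇒ S*(0)=-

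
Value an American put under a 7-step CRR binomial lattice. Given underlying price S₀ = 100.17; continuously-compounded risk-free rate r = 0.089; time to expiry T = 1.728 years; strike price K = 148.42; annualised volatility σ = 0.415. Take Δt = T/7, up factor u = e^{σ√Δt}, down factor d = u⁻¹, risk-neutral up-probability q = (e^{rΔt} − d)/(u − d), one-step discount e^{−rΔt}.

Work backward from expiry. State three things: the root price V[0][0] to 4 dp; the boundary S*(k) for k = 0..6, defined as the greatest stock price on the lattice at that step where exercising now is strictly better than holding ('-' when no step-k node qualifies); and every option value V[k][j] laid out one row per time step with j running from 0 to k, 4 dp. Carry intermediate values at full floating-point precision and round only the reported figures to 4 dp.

Δt=0.24686  u=1.22899  d=0.81368  q=0.50212  discount=0.97827
step 7 (expiry): payoffs max(K−S,0) = 124.7661 112.6929 94.4573 66.9140 25.3122 0.0000 0.0000 0.0000
step 6: (k=6,j=0): S=29.0704, (K−S)⁺=119.3496, hold=116.1244 ⇒ V=119.3496 exercise | (k=6,j=1): S=43.9083, (K−S)⁺=104.5117, hold=101.2865 ⇒ V=104.5117 exercise | (k=6,j=2): S=66.3196, (K−S)⁺=82.1004, hold=78.8751 ⇒ V=82.1004 exercise | (k=6,j=3): S=100.1700, (K−S)⁺=48.2500, hold=45.0247 ⇒ V=48.2500 exercise | (k=6,j=4): S=151.2981, (K−S)⁺=0.0000, hold=12.3286 ⇒ V=12.3286 continue | (k=6,j=5): S=228.5226, (K−S)⁺=0.0000, hold=0.0000 ⇒ V=0.0000 continue | (k=6,j=6): S=345.1635, (K−S)⁺=0.0000, hold=0.0000 ⇒ V=0.0000 continue  boundary S*=100.1700
step 5: (k=5,j=0): S=35.7271, (K−S)⁺=112.6929, hold=109.4676 ⇒ V=112.6929 exercise | (k=5,j=1): S=53.9627, (K−S)⁺=94.4573, hold=91.2320 ⇒ V=94.4573 exercise | (k=5,j=2): S=81.5060, (K−S)⁺=66.9140, hold=63.6887 ⇒ V=66.9140 exercise | (k=5,j=3): S=123.1078, (K−S)⁺=25.3122, hold=29.5566 ⇒ V=29.5566 continue | (k=5,j=4): S=185.9436, (K−S)⁺=0.0000, hold=6.0048 ⇒ V=6.0048 continue | (k=5,j=5): S=280.8517, (K−S)⁺=0.0000, hold=0.0000 ⇒ V=0.0000 continue  boundary S*=81.5060
step 4: (k=4,j=0): S=43.9083, (K−S)⁺=104.5117, hold=101.2865 ⇒ V=104.5117 exercise | (k=4,j=1): S=66.3196, (K−S)⁺=82.1004, hold=78.8751 ⇒ V=82.1004 exercise | (k=4,j=2): S=100.1700, (K−S)⁺=48.2500, hold=47.1096 ⇒ V=48.2500 exercise | (k=4,j=3): S=151.2981, (K−S)⁺=0.0000, hold=17.3454 ⇒ V=17.3454 continue | (k=4,j=4): S=228.5226, (K−S)⁺=0.0000, hold=2.9247 ⇒ V=2.9247 continue  boundary S*=100.1700
step 3: (k=3,j=0): S=53.9627, (K−S)⁺=94.4573, hold=91.2320 ⇒ V=94.4573 exercise | (k=3,j=1): S=81.5060, (K−S)⁺=66.9140, hold=63.6887 ⇒ V=66.9140 exercise | (k=3,j=2): S=123.1078, (K−S)⁺=25.3122, hold=32.0209 ⇒ V=32.0209 continue | (k=3,j=3): S=185.9436, (K−S)⁺=0.0000, hold=9.8849 ⇒ V=9.8849 continue  boundary S*=81.5060
step 2: (k=2,j=0): S=66.3196, (K−S)⁺=82.1004, hold=78.8751 ⇒ V=82.1004 exercise | (k=2,j=1): S=100.1700, (K−S)⁺=48.2500, hold=48.3201 ⇒ V=48.3201 continue | (k=2,j=2): S=151.2981, (K−S)⁺=0.0000, hold=20.4517 ⇒ V=20.4517 continue  boundary S*=66.3196
step 1: (k=1,j=0): S=81.5060, (K−S)⁺=66.9140, hold=63.7231 ⇒ V=66.9140 exercise | (k=1,j=1): S=123.1078, (K−S)⁺=25.3122, hold=33.5809 ⇒ V=33.5809 continue  boundary S*=81.5060
step 0: (k=0,j=0): S=100.1700, (K−S)⁺=48.2500, hold=49.0864 ⇒ V=49.0864 continue  boundary S*=-

price = 49.0864
boundary = - 81.5060 66.3196 81.5060 100.1700 81.5060 100.1700
tree:
49.0864
66.9140 33.5809
82.1004 48.3201 20.4517
94.4573 66.9140 32.0209 9.8849
104.5117 82.1004 48.2500 17.3454 2.9247
112.6929 94.4573 66.9140 29.5566 6.0048 0.0000
119.3496 104.5117 82.1004 48.2500 12.3286 0.0000 0.0000
124.7661 112.6929 94.4573 66.9140 25.3122 0.0000 0.0000 0.0000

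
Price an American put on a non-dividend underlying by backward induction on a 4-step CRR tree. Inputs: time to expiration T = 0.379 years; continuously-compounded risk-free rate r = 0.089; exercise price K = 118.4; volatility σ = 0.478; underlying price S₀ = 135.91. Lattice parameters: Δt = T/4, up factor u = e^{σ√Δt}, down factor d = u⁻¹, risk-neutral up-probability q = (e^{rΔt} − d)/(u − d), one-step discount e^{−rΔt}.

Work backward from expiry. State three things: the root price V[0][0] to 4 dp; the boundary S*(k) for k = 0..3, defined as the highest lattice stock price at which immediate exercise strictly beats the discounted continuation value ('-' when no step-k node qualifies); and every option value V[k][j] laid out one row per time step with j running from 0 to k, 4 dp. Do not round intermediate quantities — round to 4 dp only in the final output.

price = 7.1690
boundary = - - - 87.4080
tree:
7.1690
12.1088 2.1910
19.8246 4.3492 0.0000
30.9920 8.6332 0.0000 0.0000
42.9515 17.1369 0.0000 0.0000 0.0000

Δt=0.09475, u=1.15851, d=0.86318, q=0.49196, disc=e^(-rΔt)=0.99160
k=4 terminal: V=max(K-S,0) → 42.9515 17.1369 0.0000 0.0000 0.0000
k=3: j=0 S=87.4080 intr=30.9920 cont=29.9978 V=30.9920[EX]; j=1 S=117.3144 intr=1.0856 cont=8.6332 V=8.6332[hold]; j=2 S=157.4532 intr=0.0000 cont=0.0000 V=0.0000[hold]; j=3 S=211.3255 intr=0.0000 cont=0.0000 V=0.0000[hold]  S*(3)=87.4080
k=2: j=0 S=101.2631 intr=17.1369 cont=19.8246 V=19.8246[hold]; j=1 S=135.9100 intr=0.0000 cont=4.3492 V=4.3492[hold]; j=2 S=182.4113 intr=0.0000 cont=0.0000 V=0.0000[hold]  S*(2)=-
k=1: j=0 S=117.3144 intr=1.0856 cont=12.1088 V=12.1088[hold]; j=1 S=157.4532 intr=0.0000 cont=2.1910 V=2.1910[hold]  S*(1)=-
k=0: j=0 S=135.9100 intr=0.0000 cont=7.1690 V=7.1690[hold]  S*(0)=-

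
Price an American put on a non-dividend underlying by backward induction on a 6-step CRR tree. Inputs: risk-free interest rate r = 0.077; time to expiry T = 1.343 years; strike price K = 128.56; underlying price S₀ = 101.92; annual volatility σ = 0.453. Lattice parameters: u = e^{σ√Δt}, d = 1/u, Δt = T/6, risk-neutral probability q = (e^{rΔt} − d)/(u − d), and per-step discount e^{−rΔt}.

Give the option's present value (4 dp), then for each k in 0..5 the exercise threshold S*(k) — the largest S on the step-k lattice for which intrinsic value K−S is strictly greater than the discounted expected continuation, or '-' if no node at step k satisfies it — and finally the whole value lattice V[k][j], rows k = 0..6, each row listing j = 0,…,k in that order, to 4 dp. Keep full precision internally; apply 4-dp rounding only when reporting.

Δt=0.22383, u=1.23902, d=0.80709, q=0.48687, disc=e^(-rΔt)=0.98291
k=6 terminal: V=max(K-S,0) → 100.3895 85.3137 62.1697 26.6400 0.0000 0.0000 0.0000
k=5: j=0 S=34.9037 intr=93.6563 cont=91.4595 V=93.6563[EX]; j=1 S=53.5830 intr=74.9770 cont=72.7803 V=74.9770[EX]; j=2 S=82.2587 intr=46.3013 cont=44.1045 V=46.3013[EX]; j=3 S=126.2807 intr=2.2793 cont=13.4361 V=13.4361[hold]; j=4 S=193.8617 intr=0.0000 cont=0.0000 V=0.0000[hold]; j=5 S=297.6097 intr=0.0000 cont=0.0000 V=0.0000[hold]  S*(5)=82.2587
k=4: j=0 S=43.2463 intr=85.3137 cont=83.1169 V=85.3137[EX]; j=1 S=66.3903 intr=62.1697 cont=59.9730 V=62.1697[EX]; j=2 S=101.9200 intr=26.6400 cont=29.7824 V=29.7824[hold]; j=3 S=156.4640 intr=0.0000 cont=6.7766 V=6.7766[hold]; j=4 S=240.1981 intr=0.0000 cont=0.0000 V=0.0000[hold]  S*(4)=66.3903
k=3: j=0 S=53.5830 intr=74.9770 cont=72.7803 V=74.9770[EX]; j=1 S=82.2587 intr=46.3013 cont=45.6083 V=46.3013[EX]; j=2 S=126.2807 intr=2.2793 cont=18.2640 V=18.2640[hold]; j=3 S=193.8617 intr=0.0000 cont=3.4178 V=3.4178[hold]  S*(3)=82.2587
k=2: j=0 S=66.3903 intr=62.1697 cont=59.9730 V=62.1697[EX]; j=1 S=101.9200 intr=26.6400 cont=32.0928 V=32.0928[hold]; j=2 S=156.4640 intr=0.0000 cont=10.8472 V=10.8472[hold]  S*(2)=66.3903
k=1: j=0 S=82.2587 intr=46.3013 cont=46.7140 V=46.7140[hold]; j=1 S=126.2807 intr=2.2793 cont=21.3772 V=21.3772[hold]  S*(1)=-
k=0: j=0 S=101.9200 intr=26.6400 cont=33.7908 V=33.7908[hold]  S*(0)=-

price = 33.7908
boundary = - - 66.3903 82.2587 66.3903 82.2587
tree:
33.7908
46.7140 21.3772
62.1697 32.0928 10.8472
74.9770 46.3013 18.2640 3.4178
85.3137 62.1697 29.7824 6.7766 0.0000
93.6563 74.9770 46.3013 13.4361 0.0000 0.0000
100.3895 85.3137 62.1697 26.6400 0.0000 0.0000 0.0000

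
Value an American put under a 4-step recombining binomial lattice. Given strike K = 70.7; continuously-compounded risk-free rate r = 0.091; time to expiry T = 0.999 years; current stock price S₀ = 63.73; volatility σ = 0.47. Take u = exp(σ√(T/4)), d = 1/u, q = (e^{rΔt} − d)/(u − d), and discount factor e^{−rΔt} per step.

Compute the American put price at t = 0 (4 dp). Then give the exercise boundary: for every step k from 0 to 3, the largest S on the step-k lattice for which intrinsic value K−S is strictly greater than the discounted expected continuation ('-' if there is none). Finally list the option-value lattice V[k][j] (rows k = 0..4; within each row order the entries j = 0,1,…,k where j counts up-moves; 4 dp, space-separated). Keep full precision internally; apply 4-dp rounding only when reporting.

Δt=0.24975, u=1.26476, d=0.79066, q=0.49003, disc=e^(-rΔt)=0.97753
k=4 terminal: V=max(K-S,0) → 45.7936 30.8592 6.9700 0.0000 0.0000
k=3: j=0 S=31.5006 intr=39.1994 cont=37.6107 V=39.1994[EX]; j=1 S=50.3890 intr=20.3110 cont=18.7223 V=20.3110[EX]; j=2 S=80.6032 intr=0.0000 cont=3.4746 V=3.4746[hold]; j=3 S=128.9343 intr=0.0000 cont=0.0000 V=0.0000[hold]  S*(3)=50.3890
k=2: j=0 S=39.8408 intr=30.8592 cont=29.2705 V=30.8592[EX]; j=1 S=63.7300 intr=6.9700 cont=11.7896 V=11.7896[hold]; j=2 S=101.9437 intr=0.0000 cont=1.7321 V=1.7321[hold]  S*(2)=39.8408
k=1: j=0 S=50.3890 intr=20.3110 cont=21.0310 V=21.0310[hold]; j=1 S=80.6032 intr=0.0000 cont=6.7069 V=6.7069[hold]  S*(1)=-
k=0: j=0 S=63.7300 intr=6.9700 cont=13.6968 V=13.6968[hold]  S*(0)=-

price = 13.6968
boundary = - - 39.8408 50.3890
tree:
13.6968
21.0310 6.7069
30.8592 11.7896 1.7321
39.1994 20.3110 3.4746 0.0000
45.7936 30.8592 6.9700 0.0000 0.0000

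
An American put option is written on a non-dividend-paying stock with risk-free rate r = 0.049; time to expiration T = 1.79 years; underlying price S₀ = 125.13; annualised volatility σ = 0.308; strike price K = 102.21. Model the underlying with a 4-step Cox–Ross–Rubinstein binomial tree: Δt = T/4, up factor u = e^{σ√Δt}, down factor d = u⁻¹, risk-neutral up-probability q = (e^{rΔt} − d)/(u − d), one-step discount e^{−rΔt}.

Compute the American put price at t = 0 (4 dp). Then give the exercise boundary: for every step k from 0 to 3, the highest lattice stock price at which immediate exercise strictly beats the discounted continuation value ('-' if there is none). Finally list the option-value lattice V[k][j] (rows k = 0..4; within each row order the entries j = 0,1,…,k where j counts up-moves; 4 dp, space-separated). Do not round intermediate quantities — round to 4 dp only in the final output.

price = 7.3125
boundary = - - - 67.4401
tree:
7.3125
12.7581 2.2352
21.5641 4.5888 0.0000
34.7699 9.4205 0.0000 0.0000
47.3271 19.3397 0.0000 0.0000 0.0000

params: Δt=0.44750 u=1.22880 d=0.81380 q=0.50209 e^(-rΔt)=0.97831
t_4 payoffs: 47.3271 19.3397 0.0000 0.0000 0.0000
t_3: node(3,0) S=67.4401 payoff=34.7699 vs cont=32.5531 → 34.7699 [stop]  node(3,1) S=101.8311 payoff=0.3789 vs cont=9.4205 → 9.4205 [wait]  node(3,2) S=153.7597 payoff=0.0000 vs cont=0.0000 → 0.0000 [wait]  node(3,3) S=232.1694 payoff=0.0000 vs cont=0.0000 → 0.0000 [wait]  ⇒ S*(3)=67.4401
t_2: node(2,0) S=82.8703 payoff=19.3397 vs cont=21.5641 → 21.5641 [wait]  node(2,1) S=125.1300 payoff=0.0000 vs cont=4.5888 → 4.5888 [wait]  node(2,2) S=188.9399 payoff=0.0000 vs cont=0.0000 → 0.0000 [wait]  ⇒ S*(2)=-
t_1: node(1,0) S=101.8311 payoff=0.3789 vs cont=12.7581 → 12.7581 [wait]  node(1,1) S=153.7597 payoff=0.0000 vs cont=2.2352 → 2.2352 [wait]  ⇒ S*(1)=-
t_0: node(0,0) S=125.1300 payoff=0.0000 vs cont=7.3125 → 7.3125 [wait]  ⇒ S*(0)=-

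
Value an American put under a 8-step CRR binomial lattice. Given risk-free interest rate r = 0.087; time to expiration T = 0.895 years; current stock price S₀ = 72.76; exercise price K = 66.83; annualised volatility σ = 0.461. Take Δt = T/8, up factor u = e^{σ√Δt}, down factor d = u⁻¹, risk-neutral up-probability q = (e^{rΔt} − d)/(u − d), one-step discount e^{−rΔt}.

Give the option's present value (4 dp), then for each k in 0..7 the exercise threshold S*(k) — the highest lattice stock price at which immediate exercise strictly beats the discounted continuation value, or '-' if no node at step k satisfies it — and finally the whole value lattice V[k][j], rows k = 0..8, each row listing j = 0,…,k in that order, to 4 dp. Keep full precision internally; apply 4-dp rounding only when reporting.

price = 7.4436
boundary = - - - - 39.2672 45.8138 39.2672 45.8138
tree:
7.4436
10.8727 4.0663
15.3985 6.4362 1.7109
21.0356 9.9096 2.9936 0.4264
27.5628 14.7435 5.1373 0.8494 0.0000
33.1738 21.0162 8.5880 1.6922 0.0000 0.0000
37.9831 27.5628 13.8291 3.3710 0.0000 0.0000 0.0000
42.1052 33.1738 21.0162 6.7155 0.0000 0.0000 0.0000 0.0000
45.6382 37.9831 27.5628 13.3783 0.0000 0.0000 0.0000 0.0000 0.0000

Δt=0.11188  u=1.16672  d=0.85711  q=0.49312  discount=0.99031
step 8 (expiry): payoffs max(K−S,0) = 45.6382 37.9831 27.5628 13.3783 0.0000 0.0000 0.0000 0.0000 0.0000
step 7: (k=7,j=0): S=24.7248, (K−S)⁺=42.1052, hold=41.4579 ⇒ V=42.1052 exercise | (k=7,j=1): S=33.6562, (K−S)⁺=33.1738, hold=32.5265 ⇒ V=33.1738 exercise | (k=7,j=2): S=45.8138, (K−S)⁺=21.0162, hold=20.3689 ⇒ V=21.0162 exercise | (k=7,j=3): S=62.3630, (K−S)⁺=4.4670, hold=6.7155 ⇒ V=6.7155 continue | (k=7,j=4): S=84.8903, (K−S)⁺=0.0000, hold=0.0000 ⇒ V=0.0000 continue | (k=7,j=5): S=115.5552, (K−S)⁺=0.0000, hold=0.0000 ⇒ V=0.0000 continue | (k=7,j=6): S=157.2971, (K−S)⁺=0.0000, hold=0.0000 ⇒ V=0.0000 continue | (k=7,j=7): S=214.1174, (K−S)⁺=0.0000, hold=0.0000 ⇒ V=0.0000 continue  boundary S*=45.8138
step 6: (k=6,j=0): S=28.8469, (K−S)⁺=37.9831, hold=37.3358 ⇒ V=37.9831 exercise | (k=6,j=1): S=39.2672, (K−S)⁺=27.5628, hold=26.9155 ⇒ V=27.5628 exercise | (k=6,j=2): S=53.4517, (K−S)⁺=13.3783, hold=13.8291 ⇒ V=13.8291 continue | (k=6,j=3): S=72.7600, (K−S)⁺=0.0000, hold=3.3710 ⇒ V=3.3710 continue | (k=6,j=4): S=99.0430, (K−S)⁺=0.0000, hold=0.0000 ⇒ V=0.0000 continue | (k=6,j=5): S=134.8202, (K−S)⁺=0.0000, hold=0.0000 ⇒ V=0.0000 continue | (k=6,j=6): S=183.5212, (K−S)⁺=0.0000, hold=0.0000 ⇒ V=0.0000 continue  boundary S*=39.2672
step 5: (k=5,j=0): S=33.6562, (K−S)⁺=33.1738, hold=32.5265 ⇒ V=33.1738 exercise | (k=5,j=1): S=45.8138, (K−S)⁺=21.0162, hold=20.5891 ⇒ V=21.0162 exercise | (k=5,j=2): S=62.3630, (K−S)⁺=4.4670, hold=8.5880 ⇒ V=8.5880 continue | (k=5,j=3): S=84.8903, (K−S)⁺=0.0000, hold=1.6922 ⇒ V=1.6922 continue | (k=5,j=4): S=115.5552, (K−S)⁺=0.0000, hold=0.0000 ⇒ V=0.0000 continue | (k=5,j=5): S=157.2971, (K−S)⁺=0.0000, hold=0.0000 ⇒ V=0.0000 continue  boundary S*=45.8138
step 4: (k=4,j=0): S=39.2672, (K−S)⁺=27.5628, hold=26.9155 ⇒ V=27.5628 exercise | (k=4,j=1): S=53.4517, (K−S)⁺=13.3783, hold=14.7435 ⇒ V=14.7435 continue | (k=4,j=2): S=72.7600, (K−S)⁺=0.0000, hold=5.1373 ⇒ V=5.1373 continue | (k=4,j=3): S=99.0430, (K−S)⁺=0.0000, hold=0.8494 ⇒ V=0.8494 continue | (k=4,j=4): S=134.8202, (K−S)⁺=0.0000, hold=0.0000 ⇒ V=0.0000 continue  boundary S*=39.2672
step 3: (k=3,j=0): S=45.8138, (K−S)⁺=21.0162, hold=21.0356 ⇒ V=21.0356 continue | (k=3,j=1): S=62.3630, (K−S)⁺=4.4670, hold=9.9096 ⇒ V=9.9096 continue | (k=3,j=2): S=84.8903, (K−S)⁺=0.0000, hold=2.9936 ⇒ V=2.9936 continue | (k=3,j=3): S=115.5552, (K−S)⁺=0.0000, hold=0.4264 ⇒ V=0.4264 continue  boundary S*=-
step 2: (k=2,j=0): S=53.4517, (K−S)⁺=13.3783, hold=15.3985 ⇒ V=15.3985 continue | (k=2,j=1): S=72.7600, (K−S)⁺=0.0000, hold=6.4362 ⇒ V=6.4362 continue | (k=2,j=2): S=99.0430, (K−S)⁺=0.0000, hold=1.7109 ⇒ V=1.7109 continue  boundary S*=-
step 1: (k=1,j=0): S=62.3630, (K−S)⁺=4.4670, hold=10.8727 ⇒ V=10.8727 continue | (k=1,j=1): S=84.8903, (K−S)⁺=0.0000, hold=4.0663 ⇒ V=4.0663 continue  boundary S*=-
step 0: (k=0,j=0): S=72.7600, (K−S)⁺=0.0000, hold=7.4436 ⇒ V=7.4436 continue  boundary S*=-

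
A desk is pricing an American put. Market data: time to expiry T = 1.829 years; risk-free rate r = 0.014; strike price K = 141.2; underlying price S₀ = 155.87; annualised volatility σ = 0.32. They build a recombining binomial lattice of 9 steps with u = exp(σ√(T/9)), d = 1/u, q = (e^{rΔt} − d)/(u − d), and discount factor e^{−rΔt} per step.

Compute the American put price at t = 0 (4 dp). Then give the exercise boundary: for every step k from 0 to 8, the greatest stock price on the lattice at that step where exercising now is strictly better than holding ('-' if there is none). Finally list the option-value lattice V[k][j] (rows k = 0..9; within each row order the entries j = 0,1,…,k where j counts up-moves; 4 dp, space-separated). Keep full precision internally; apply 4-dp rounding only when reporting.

Δt=0.20322, u=1.15518, d=0.86567, q=0.47384, disc=e^(-rΔt)=0.99716
k=9 terminal: V=max(K-S,0) → 98.6486 84.4176 65.4272 40.0856 6.2687 0.0000 0.0000 0.0000 0.0000 0.0000
k=8: j=0 S=49.1546 intr=92.0454 cont=91.6443 V=92.0454[EX]; j=1 S=65.5939 intr=75.6061 cont=75.2049 V=75.6061[EX]; j=2 S=87.5313 intr=53.6687 cont=53.2676 V=53.6687[EX]; j=3 S=116.8054 intr=24.3946 cont=23.9935 V=24.3946[EX]; j=4 S=155.8700 intr=0.0000 cont=3.2890 V=3.2890[hold]; j=5 S=207.9995 intr=0.0000 cont=0.0000 V=0.0000[hold]; j=6 S=277.5632 intr=0.0000 cont=0.0000 V=0.0000[hold]; j=7 S=370.3919 intr=0.0000 cont=0.0000 V=0.0000[hold]; j=8 S=494.2665 intr=0.0000 cont=0.0000 V=0.0000[hold]  S*(8)=116.8054
k=7: j=0 S=56.7824 intr=84.4176 cont=84.0164 V=84.4176[EX]; j=1 S=75.7728 intr=65.4272 cont=65.0260 V=65.4272[EX]; j=2 S=101.1144 intr=40.0856 cont=39.6844 V=40.0856[EX]; j=3 S=134.9313 intr=6.2687 cont=14.3530 V=14.3530[hold]; j=4 S=180.0580 intr=0.0000 cont=1.7256 V=1.7256[hold]; j=5 S=240.2769 intr=0.0000 cont=0.0000 V=0.0000[hold]; j=6 S=320.6356 intr=0.0000 cont=0.0000 V=0.0000[hold]; j=7 S=427.8695 intr=0.0000 cont=0.0000 V=0.0000[hold]  S*(7)=101.1144
k=6: j=0 S=65.5939 intr=75.6061 cont=75.2049 V=75.6061[EX]; j=1 S=87.5313 intr=53.6687 cont=53.2676 V=53.6687[EX]; j=2 S=116.8054 intr=24.3946 cont=27.8132 V=27.8132[hold]; j=3 S=155.8700 intr=0.0000 cont=8.3459 V=8.3459[hold]; j=4 S=207.9995 intr=0.0000 cont=0.9054 V=0.9054[hold]; j=5 S=277.5632 intr=0.0000 cont=0.0000 V=0.0000[hold]; j=6 S=370.3919 intr=0.0000 cont=0.0000 V=0.0000[hold]  S*(6)=87.5313
k=5: j=0 S=75.7728 intr=65.4272 cont=65.0260 V=65.4272[EX]; j=1 S=101.1144 intr=40.0856 cont=41.2997 V=41.2997[hold]; j=2 S=134.9313 intr=6.2687 cont=18.5360 V=18.5360[hold]; j=3 S=180.0580 intr=0.0000 cont=4.8066 V=4.8066[hold]; j=4 S=240.2769 intr=0.0000 cont=0.4750 V=0.4750[hold]; j=5 S=320.6356 intr=0.0000 cont=0.0000 V=0.0000[hold]  S*(5)=75.7728
k=4: j=0 S=87.5313 intr=53.6687 cont=53.8412 V=53.8412[hold]; j=1 S=116.8054 intr=24.3946 cont=30.4267 V=30.4267[hold]; j=2 S=155.8700 intr=0.0000 cont=11.9963 V=11.9963[hold]; j=3 S=207.9995 intr=0.0000 cont=2.7463 V=2.7463[hold]; j=4 S=277.5632 intr=0.0000 cont=0.2492 V=0.2492[hold]  S*(4)=-
k=3: j=0 S=101.1144 intr=40.0856 cont=42.6251 V=42.6251[hold]; j=1 S=134.9313 intr=6.2687 cont=21.6320 V=21.6320[hold]; j=2 S=180.0580 intr=0.0000 cont=7.5916 V=7.5916[hold]; j=3 S=240.2769 intr=0.0000 cont=1.5586 V=1.5586[hold]  S*(3)=-
k=2: j=0 S=116.8054 intr=24.3946 cont=32.5849 V=32.5849[hold]; j=1 S=155.8700 intr=0.0000 cont=14.9366 V=14.9366[hold]; j=2 S=207.9995 intr=0.0000 cont=4.7195 V=4.7195[hold]  S*(2)=-
k=1: j=0 S=134.9313 intr=6.2687 cont=24.1536 V=24.1536[hold]; j=1 S=180.0580 intr=0.0000 cont=10.0667 V=10.0667[hold]  S*(1)=-
k=0: j=0 S=155.8700 intr=0.0000 cont=17.4290 V=17.4290[hold]  S*(0)=-

price = 17.4290
boundary = - - - - - 75.7728 87.5313 101.1144 116.8054
tree:
17.4290
24.1536 10.0667
32.5849 14.9366 4.7195
42.6251 21.6320 7.5916 1.5586
53.8412 30.4267 11.9963 2.7463 0.2492
65.4272 41.2997 18.5360 4.8066 0.4750 0.0000
75.6061 53.6687 27.8132 8.3459 0.9054 0.0000 0.0000
84.4176 65.4272 40.0856 14.3530 1.7256 0.0000 0.0000 0.0000
92.0454 75.6061 53.6687 24.3946 3.2890 0.0000 0.0000 0.0000 0.0000
98.6486 84.4176 65.4272 40.0856 6.2687 0.0000 0.0000 0.0000 0.0000 0.0000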